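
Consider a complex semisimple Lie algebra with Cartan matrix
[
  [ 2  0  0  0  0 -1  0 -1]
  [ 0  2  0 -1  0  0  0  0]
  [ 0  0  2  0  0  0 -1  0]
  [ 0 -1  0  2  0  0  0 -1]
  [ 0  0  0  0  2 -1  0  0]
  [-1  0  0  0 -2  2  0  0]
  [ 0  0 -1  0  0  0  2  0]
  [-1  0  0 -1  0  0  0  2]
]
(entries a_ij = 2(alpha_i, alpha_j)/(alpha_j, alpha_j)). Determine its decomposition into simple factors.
A_2 ⊕ B_6

The diagram associated to this matrix has two connected components: the simple roots {alpha_3, alpha_7} form a chain of 2 nodes with single edges (A_2), and {alpha_1, alpha_2, alpha_4, alpha_5, alpha_6, alpha_8} form a chain of 6 nodes with a double edge at one end; the terminal node there is the unique short simple root (B_6). A semisimple Lie algebra decomposes uniquely as the direct sum of simple ideals, one per connected component of its Dynkin diagram, so g ≅ A_2 ⊕ B_6 (dimension 8 + 78 = 86).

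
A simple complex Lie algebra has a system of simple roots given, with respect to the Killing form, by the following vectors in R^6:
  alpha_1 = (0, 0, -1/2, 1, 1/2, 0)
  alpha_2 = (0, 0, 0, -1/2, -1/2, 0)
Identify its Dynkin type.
G_2

Compute the Cartan integers a_ij = 2(alpha_i, alpha_j)/(alpha_j, alpha_j); the resulting 2x2 Cartan matrix is
[[2, -3], [-1, 2]].
The roots have two lengths (squared-length ratio 3:1); the short ones are alpha_{2}. The associated Dynkin diagram is two nodes joined by a triple edge (G_2), so the type is G_2.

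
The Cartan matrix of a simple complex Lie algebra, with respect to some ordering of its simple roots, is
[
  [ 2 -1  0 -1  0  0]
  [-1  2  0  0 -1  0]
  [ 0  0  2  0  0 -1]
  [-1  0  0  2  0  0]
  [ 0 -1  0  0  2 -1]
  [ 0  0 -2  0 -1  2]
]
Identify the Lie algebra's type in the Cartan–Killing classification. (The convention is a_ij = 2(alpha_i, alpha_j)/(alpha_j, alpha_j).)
B_6

The matrix has rank 6 with 2's on the diagonal. Reading the off-diagonal entries as Dynkin edges (a single edge where a_ij = a_ji = -1; a double or triple edge where a_ij * a_ji = 2 or 3), the diagram is a chain of 6 nodes with a double edge at one end; the terminal node there is the unique short simple root (B_6). One simple-root ordering that puts it in standard form is (alpha_4, alpha_1, alpha_2, alpha_5, alpha_6, alpha_3). So the algebra is type B_6, i.e. so(13).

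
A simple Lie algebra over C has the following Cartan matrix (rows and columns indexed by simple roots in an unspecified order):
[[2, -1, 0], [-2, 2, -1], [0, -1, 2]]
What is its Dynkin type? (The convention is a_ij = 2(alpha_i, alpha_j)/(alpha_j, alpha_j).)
B3

The matrix has rank 3 with 2's on the diagonal. Reading the off-diagonal entries as Dynkin edges (a single edge where a_ij = a_ji = -1; a double or triple edge where a_ij * a_ji = 2 or 3), the diagram is a chain of 3 nodes with a double edge at one end; the terminal node there is the unique short simple root (B_3). One simple-root ordering that puts it in standard form is (alpha_3, alpha_2, alpha_1). So the algebra is type B_3, i.e. so(7).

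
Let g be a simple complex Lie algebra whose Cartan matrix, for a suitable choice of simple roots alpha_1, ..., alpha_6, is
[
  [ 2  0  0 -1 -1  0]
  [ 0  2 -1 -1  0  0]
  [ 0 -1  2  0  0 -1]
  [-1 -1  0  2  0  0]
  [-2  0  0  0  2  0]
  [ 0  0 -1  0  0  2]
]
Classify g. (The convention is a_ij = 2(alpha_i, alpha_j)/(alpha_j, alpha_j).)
C6

The matrix has rank 6 with 2's on the diagonal. Reading the off-diagonal entries as Dynkin edges (a single edge where a_ij = a_ji = -1; a double or triple edge where a_ij * a_ji = 2 or 3), the diagram is a chain of 6 nodes with a double edge at one end; the terminal node there is the unique long simple root (C_6). One simple-root ordering that puts it in standard form is (alpha_6, alpha_3, alpha_2, alpha_4, alpha_1, alpha_5). So the algebra is type C_6, i.e. sp(12).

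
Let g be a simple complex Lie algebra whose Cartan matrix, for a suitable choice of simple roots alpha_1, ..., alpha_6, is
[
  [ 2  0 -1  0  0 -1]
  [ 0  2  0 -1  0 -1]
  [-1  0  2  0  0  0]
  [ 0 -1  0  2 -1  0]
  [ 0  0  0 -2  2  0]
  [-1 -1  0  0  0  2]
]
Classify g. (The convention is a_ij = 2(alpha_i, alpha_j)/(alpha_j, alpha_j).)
The matrix has rank 6 with 2's on the diagonal. Reading the off-diagonal entries as Dynkin edges (a single edge where a_ij = a_ji = -1; a double or triple edge where a_ij * a_ji = 2 or 3), the diagram is a chain of 6 nodes with a double edge at one end; the terminal node there is the unique long simple root (C_6). One simple-root ordering that puts it in standard form is (alpha_3, alpha_1, alpha_6, alpha_2, alpha_4, alpha_5). So the algebra is type C_6, i.e. sp(12).

C6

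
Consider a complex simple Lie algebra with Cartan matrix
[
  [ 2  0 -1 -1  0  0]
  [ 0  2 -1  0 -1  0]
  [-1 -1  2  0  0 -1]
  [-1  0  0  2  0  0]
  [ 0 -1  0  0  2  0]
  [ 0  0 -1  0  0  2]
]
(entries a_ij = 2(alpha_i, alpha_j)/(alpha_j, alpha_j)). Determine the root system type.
The matrix has rank 6 with 2's on the diagonal. Reading the off-diagonal entries as Dynkin edges (a single edge where a_ij = a_ji = -1; a double or triple edge where a_ij * a_ji = 2 or 3), the diagram is a chain of 5 nodes with one extra node attached to the third node from one end (E_6). One simple-root ordering that puts it in standard form is (alpha_5, alpha_6, alpha_2, alpha_3, alpha_1, alpha_4). So the algebra is type E_6.

E_6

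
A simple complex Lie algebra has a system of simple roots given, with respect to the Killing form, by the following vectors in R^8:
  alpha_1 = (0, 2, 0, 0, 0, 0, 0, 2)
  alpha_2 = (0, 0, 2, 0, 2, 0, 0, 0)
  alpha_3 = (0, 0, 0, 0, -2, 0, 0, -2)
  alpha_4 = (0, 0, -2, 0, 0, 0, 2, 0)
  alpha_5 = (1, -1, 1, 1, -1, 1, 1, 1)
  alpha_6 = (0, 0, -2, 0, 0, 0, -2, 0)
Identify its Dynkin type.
Compute the Cartan integers a_ij = 2(alpha_i, alpha_j)/(alpha_j, alpha_j); the resulting 6x6 Cartan matrix is
[[2, 0, -1, 0, 0, 0], [0, 2, -1, -1, 0, -1], [-1, -1, 2, 0, 0, 0], [0, -1, 0, 2, 0, 0], [0, 0, 0, 0, 2, -1], [0, -1, 0, 0, -1, 2]].
All simple roots have the same length, so the diagram is simply laced. The associated Dynkin diagram is a chain of 5 nodes with one extra node attached to the third node from one end (E_6), so the type is E_6.

type E_6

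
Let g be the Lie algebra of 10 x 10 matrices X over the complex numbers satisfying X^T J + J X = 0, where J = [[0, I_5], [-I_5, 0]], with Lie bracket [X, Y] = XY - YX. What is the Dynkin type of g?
This is sp(10), which has dimension 10(10+1)/2 = 55 and rank 10/2 = 5. In the classification of classical Lie algebras, the symplectic algebra sp(2n) has type C_n; here n = 5, so the Dynkin diagram is a chain of 5 nodes with a double edge at one end; the terminal node there is the unique long simple root (C_5). Hence the type is C_5.

C_5 (sp(10))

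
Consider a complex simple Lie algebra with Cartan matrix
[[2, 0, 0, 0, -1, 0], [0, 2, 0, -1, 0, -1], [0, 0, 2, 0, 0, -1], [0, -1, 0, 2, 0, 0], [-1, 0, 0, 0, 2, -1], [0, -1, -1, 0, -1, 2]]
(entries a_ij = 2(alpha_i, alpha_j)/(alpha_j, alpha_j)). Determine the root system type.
E_6

The matrix has rank 6 with 2's on the diagonal. Reading the off-diagonal entries as Dynkin edges (a single edge where a_ij = a_ji = -1; a double or triple edge where a_ij * a_ji = 2 or 3), the diagram is a chain of 5 nodes with one extra node attached to the third node from one end (E_6). One simple-root ordering that puts it in standard form is (alpha_4, alpha_3, alpha_2, alpha_6, alpha_5, alpha_1). So the algebra is type E_6.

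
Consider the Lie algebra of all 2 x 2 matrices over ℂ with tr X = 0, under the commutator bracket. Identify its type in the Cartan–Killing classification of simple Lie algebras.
This is sl(2), which has dimension 2^2 - 1 = 3 and rank 2 - 1 = 1 (a Cartan subalgebra is the diagonal traceless matrices). In the classification of classical Lie algebras, the special linear algebra sl(n+1) has type A_n; here n = 1, so the Dynkin diagram is a chain of 1 nodes with single edges (A_1). Hence the type is A_1.

A_1 (sl(2))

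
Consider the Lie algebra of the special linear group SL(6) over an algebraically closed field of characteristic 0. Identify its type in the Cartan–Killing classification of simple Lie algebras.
type A_5

This is sl(6), which has dimension 6^2 - 1 = 35 and rank 6 - 1 = 5 (a Cartan subalgebra is the diagonal traceless matrices). In the classification of classical Lie algebras, the special linear algebra sl(n+1) has type A_n; here n = 5, so the Dynkin diagram is a chain of 5 nodes with single edges (A_5). Hence the type is A_5.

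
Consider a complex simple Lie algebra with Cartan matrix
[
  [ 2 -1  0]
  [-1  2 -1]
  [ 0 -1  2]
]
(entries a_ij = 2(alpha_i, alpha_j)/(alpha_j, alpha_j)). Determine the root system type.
The matrix has rank 3 with 2's on the diagonal. Reading the off-diagonal entries as Dynkin edges (a single edge where a_ij = a_ji = -1; a double or triple edge where a_ij * a_ji = 2 or 3), the diagram is a chain of 3 nodes with single edges (A_3). One simple-root ordering that puts it in standard form is (alpha_3, alpha_2, alpha_1). So the algebra is type A_3, i.e. sl(4).

type A_3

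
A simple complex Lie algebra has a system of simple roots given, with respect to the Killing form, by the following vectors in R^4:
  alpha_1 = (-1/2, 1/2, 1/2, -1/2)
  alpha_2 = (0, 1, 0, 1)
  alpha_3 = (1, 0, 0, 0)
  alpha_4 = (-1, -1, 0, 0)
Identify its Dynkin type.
Compute the Cartan integers a_ij = 2(alpha_i, alpha_j)/(alpha_j, alpha_j); the resulting 4x4 Cartan matrix is
[[2, 0, -1, 0], [0, 2, 0, -1], [-1, 0, 2, -1], [0, -1, -2, 2]].
The roots have two lengths (squared-length ratio 2:1); the short ones are alpha_{1,3}. The associated Dynkin diagram is a chain of 4 nodes with a double edge between the middle two (F_4), so the type is F_4.

F_4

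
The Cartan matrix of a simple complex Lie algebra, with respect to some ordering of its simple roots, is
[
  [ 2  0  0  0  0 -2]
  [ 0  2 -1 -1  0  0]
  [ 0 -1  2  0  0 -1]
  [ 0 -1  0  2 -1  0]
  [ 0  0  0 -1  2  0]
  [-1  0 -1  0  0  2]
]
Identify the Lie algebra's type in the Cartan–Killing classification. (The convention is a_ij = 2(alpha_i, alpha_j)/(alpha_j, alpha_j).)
C6

The matrix has rank 6 with 2's on the diagonal. Reading the off-diagonal entries as Dynkin edges (a single edge where a_ij = a_ji = -1; a double or triple edge where a_ij * a_ji = 2 or 3), the diagram is a chain of 6 nodes with a double edge at one end; the terminal node there is the unique long simple root (C_6). One simple-root ordering that puts it in standard form is (alpha_5, alpha_4, alpha_2, alpha_3, alpha_6, alpha_1). So the algebra is type C_6, i.e. sp(12).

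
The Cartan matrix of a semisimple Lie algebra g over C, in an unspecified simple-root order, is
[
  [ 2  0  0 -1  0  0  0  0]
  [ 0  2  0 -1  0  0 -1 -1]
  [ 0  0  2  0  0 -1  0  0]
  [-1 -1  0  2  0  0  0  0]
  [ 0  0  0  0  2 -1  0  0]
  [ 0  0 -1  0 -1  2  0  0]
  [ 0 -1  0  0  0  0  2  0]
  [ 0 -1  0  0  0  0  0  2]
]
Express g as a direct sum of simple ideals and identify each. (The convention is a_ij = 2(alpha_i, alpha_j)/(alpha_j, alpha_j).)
The diagram associated to this matrix has two connected components: the simple roots {alpha_3, alpha_5, alpha_6} form a chain of 3 nodes with single edges (A_3), and {alpha_1, alpha_2, alpha_4, alpha_7, alpha_8} form a chain of 3 nodes with a fork of two nodes at one end (D_5). A semisimple Lie algebra decomposes uniquely as the direct sum of simple ideals, one per connected component of its Dynkin diagram, so g ≅ A_3 ⊕ D_5 (dimension 15 + 45 = 60).

A_3 + D_5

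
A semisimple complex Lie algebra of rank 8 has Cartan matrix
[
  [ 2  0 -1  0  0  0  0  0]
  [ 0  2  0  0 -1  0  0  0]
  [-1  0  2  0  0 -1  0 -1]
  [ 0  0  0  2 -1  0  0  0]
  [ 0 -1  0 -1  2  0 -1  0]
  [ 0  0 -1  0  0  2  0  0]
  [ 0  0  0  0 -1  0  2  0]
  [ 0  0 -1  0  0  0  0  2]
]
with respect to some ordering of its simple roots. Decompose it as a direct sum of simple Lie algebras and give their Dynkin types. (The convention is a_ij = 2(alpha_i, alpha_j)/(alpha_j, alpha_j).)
D_4 (so(8)) ⊕ D_4 (so(8))

The diagram associated to this matrix has two connected components: the simple roots {alpha_2, alpha_4, alpha_5, alpha_7} form a chain of 2 nodes with a fork of two nodes at one end (D_4), and {alpha_1, alpha_3, alpha_6, alpha_8} form a chain of 2 nodes with a fork of two nodes at one end (D_4). A semisimple Lie algebra decomposes uniquely as the direct sum of simple ideals, one per connected component of its Dynkin diagram, so g ≅ D_4 ⊕ D_4 (dimension 28 + 28 = 56).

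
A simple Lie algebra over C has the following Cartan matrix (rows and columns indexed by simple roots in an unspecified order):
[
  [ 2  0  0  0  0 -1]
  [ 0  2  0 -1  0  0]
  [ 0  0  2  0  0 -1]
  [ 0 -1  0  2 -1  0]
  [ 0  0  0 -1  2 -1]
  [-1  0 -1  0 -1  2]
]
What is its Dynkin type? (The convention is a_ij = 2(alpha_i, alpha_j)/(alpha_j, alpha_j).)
The matrix has rank 6 with 2's on the diagonal. Reading the off-diagonal entries as Dynkin edges (a single edge where a_ij = a_ji = -1; a double or triple edge where a_ij * a_ji = 2 or 3), the diagram is a chain of 4 nodes with a fork of two nodes at one end (D_6). One simple-root ordering that puts it in standard form is (alpha_2, alpha_4, alpha_5, alpha_6, alpha_3, alpha_1). So the algebra is type D_6, i.e. so(12).

D6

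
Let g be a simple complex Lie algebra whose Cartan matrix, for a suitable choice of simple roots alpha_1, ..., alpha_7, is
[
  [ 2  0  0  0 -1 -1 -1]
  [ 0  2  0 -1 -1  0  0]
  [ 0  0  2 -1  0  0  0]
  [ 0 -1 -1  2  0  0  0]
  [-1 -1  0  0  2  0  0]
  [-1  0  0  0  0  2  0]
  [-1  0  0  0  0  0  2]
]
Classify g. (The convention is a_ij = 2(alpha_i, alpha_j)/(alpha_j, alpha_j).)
D_7 (so(14))

The matrix has rank 7 with 2's on the diagonal. Reading the off-diagonal entries as Dynkin edges (a single edge where a_ij = a_ji = -1; a double or triple edge where a_ij * a_ji = 2 or 3), the diagram is a chain of 5 nodes with a fork of two nodes at one end (D_7). One simple-root ordering that puts it in standard form is (alpha_3, alpha_4, alpha_2, alpha_5, alpha_1, alpha_7, alpha_6). So the algebra is type D_7, i.e. so(14).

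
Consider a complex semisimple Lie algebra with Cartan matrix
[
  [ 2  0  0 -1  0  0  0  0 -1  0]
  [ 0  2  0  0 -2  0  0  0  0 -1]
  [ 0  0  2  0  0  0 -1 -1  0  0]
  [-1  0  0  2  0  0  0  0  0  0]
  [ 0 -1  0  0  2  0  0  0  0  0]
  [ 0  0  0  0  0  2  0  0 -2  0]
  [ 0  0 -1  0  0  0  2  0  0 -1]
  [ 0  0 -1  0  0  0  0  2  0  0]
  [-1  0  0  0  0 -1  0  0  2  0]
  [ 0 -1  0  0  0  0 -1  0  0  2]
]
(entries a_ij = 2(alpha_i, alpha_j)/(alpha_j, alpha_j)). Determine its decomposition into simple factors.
B_6 (so(13)) + C_4 (sp(8))

The diagram associated to this matrix has two connected components: the simple roots {alpha_2, alpha_3, alpha_5, alpha_7, alpha_8, alpha_10} form a chain of 6 nodes with a double edge at one end; the terminal node there is the unique short simple root (B_6), and {alpha_1, alpha_4, alpha_6, alpha_9} form a chain of 4 nodes with a double edge at one end; the terminal node there is the unique long simple root (C_4). A semisimple Lie algebra decomposes uniquely as the direct sum of simple ideals, one per connected component of its Dynkin diagram, so g ≅ B_6 ⊕ C_4 (dimension 78 + 36 = 114).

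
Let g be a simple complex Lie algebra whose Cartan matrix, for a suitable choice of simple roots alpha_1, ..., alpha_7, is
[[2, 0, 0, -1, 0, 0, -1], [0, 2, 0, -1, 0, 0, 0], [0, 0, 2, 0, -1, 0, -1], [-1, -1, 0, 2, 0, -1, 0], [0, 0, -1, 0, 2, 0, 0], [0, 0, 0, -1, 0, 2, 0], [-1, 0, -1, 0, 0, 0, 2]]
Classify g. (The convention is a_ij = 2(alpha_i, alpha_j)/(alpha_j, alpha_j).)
The matrix has rank 7 with 2's on the diagonal. Reading the off-diagonal entries as Dynkin edges (a single edge where a_ij = a_ji = -1; a double or triple edge where a_ij * a_ji = 2 or 3), the diagram is a chain of 5 nodes with a fork of two nodes at one end (D_7). One simple-root ordering that puts it in standard form is (alpha_5, alpha_3, alpha_7, alpha_1, alpha_4, alpha_2, alpha_6). So the algebra is type D_7, i.e. so(14).

D7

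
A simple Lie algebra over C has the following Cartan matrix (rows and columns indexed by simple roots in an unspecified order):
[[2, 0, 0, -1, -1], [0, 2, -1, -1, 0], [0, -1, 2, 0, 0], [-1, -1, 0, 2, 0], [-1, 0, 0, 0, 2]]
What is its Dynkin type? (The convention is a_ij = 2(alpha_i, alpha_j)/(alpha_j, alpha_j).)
type A_5

The matrix has rank 5 with 2's on the diagonal. Reading the off-diagonal entries as Dynkin edges (a single edge where a_ij = a_ji = -1; a double or triple edge where a_ij * a_ji = 2 or 3), the diagram is a chain of 5 nodes with single edges (A_5). One simple-root ordering that puts it in standard form is (alpha_3, alpha_2, alpha_4, alpha_1, alpha_5). So the algebra is type A_5, i.e. sl(6).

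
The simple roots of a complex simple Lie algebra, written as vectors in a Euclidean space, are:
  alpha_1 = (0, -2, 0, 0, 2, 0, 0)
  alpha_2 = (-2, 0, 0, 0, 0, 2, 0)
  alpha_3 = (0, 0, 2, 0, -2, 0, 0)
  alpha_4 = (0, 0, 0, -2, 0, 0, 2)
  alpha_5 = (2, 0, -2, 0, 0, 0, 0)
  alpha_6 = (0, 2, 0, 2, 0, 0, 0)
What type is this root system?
Compute the Cartan integers a_ij = 2(alpha_i, alpha_j)/(alpha_j, alpha_j); the resulting 6x6 Cartan matrix is
[[2, 0, -1, 0, 0, -1], [0, 2, 0, 0, -1, 0], [-1, 0, 2, 0, -1, 0], [0, 0, 0, 2, 0, -1], [0, -1, -1, 0, 2, 0], [-1, 0, 0, -1, 0, 2]].
All simple roots have the same length, so the diagram is simply laced. The associated Dynkin diagram is a chain of 6 nodes with single edges (A_6), so the type is A_6 (the algebra sl(7)).

A_6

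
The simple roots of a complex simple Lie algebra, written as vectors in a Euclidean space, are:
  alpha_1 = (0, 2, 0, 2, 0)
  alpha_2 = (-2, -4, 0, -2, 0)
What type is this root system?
Compute the Cartan integers a_ij = 2(alpha_i, alpha_j)/(alpha_j, alpha_j); the resulting 2x2 Cartan matrix is
[[2, -1], [-3, 2]].
The roots have two lengths (squared-length ratio 3:1); the short ones are alpha_{1}. The associated Dynkin diagram is two nodes joined by a triple edge (G_2), so the type is G_2.

type G_2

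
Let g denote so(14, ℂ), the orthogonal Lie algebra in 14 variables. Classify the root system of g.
D_7 (so(14))

This is so(14) with 14 even, which has dimension 14(14-1)/2 = 91 and rank 14/2 = 7. In the classification of classical Lie algebras, the orthogonal algebra so(2n) in an even number of variables has type D_n; here n = 7, so the Dynkin diagram is a chain of 5 nodes with a fork of two nodes at one end (D_7). Hence the type is D_7.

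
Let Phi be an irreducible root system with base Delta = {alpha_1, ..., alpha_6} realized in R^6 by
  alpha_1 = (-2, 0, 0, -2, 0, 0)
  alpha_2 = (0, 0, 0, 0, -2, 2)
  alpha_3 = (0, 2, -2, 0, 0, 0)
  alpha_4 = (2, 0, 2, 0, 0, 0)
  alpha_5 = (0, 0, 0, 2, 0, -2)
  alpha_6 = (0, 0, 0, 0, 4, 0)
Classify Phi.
Compute the Cartan integers a_ij = 2(alpha_i, alpha_j)/(alpha_j, alpha_j); the resulting 6x6 Cartan matrix is
[[2, 0, 0, -1, -1, 0], [0, 2, 0, 0, -1, -1], [0, 0, 2, -1, 0, 0], [-1, 0, -1, 2, 0, 0], [-1, -1, 0, 0, 2, 0], [0, -2, 0, 0, 0, 2]].
The roots have two lengths (squared-length ratio 2:1); the short ones are alpha_{1,2,3,4,5}. The associated Dynkin diagram is a chain of 6 nodes with a double edge at one end; the terminal node there is the unique long simple root (C_6), so the type is C_6 (the algebra sp(12)).

C_6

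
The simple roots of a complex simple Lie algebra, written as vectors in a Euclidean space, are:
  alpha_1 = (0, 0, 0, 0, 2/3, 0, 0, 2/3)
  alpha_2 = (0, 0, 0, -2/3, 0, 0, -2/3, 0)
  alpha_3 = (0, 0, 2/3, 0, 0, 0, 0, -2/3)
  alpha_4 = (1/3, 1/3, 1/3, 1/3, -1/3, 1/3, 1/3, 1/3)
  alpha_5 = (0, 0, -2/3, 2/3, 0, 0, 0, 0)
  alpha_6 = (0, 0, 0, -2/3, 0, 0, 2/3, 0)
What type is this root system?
Compute the Cartan integers a_ij = 2(alpha_i, alpha_j)/(alpha_j, alpha_j); the resulting 6x6 Cartan matrix is
[[2, 0, -1, 0, 0, 0], [0, 2, 0, -1, -1, 0], [-1, 0, 2, 0, -1, 0], [0, -1, 0, 2, 0, 0], [0, -1, -1, 0, 2, -1], [0, 0, 0, 0, -1, 2]].
All simple roots have the same length, so the diagram is simply laced. The associated Dynkin diagram is a chain of 5 nodes with one extra node attached to the third node from one end (E_6), so the type is E_6.

type E_6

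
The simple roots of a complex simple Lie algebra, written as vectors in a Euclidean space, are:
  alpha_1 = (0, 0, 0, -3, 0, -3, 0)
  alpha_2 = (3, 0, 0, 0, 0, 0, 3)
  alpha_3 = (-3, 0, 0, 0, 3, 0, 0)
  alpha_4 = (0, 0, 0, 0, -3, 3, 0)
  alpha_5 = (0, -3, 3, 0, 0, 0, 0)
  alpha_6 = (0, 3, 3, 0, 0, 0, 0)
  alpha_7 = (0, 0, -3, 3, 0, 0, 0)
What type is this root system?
D_7 (so(14))

Compute the Cartan integers a_ij = 2(alpha_i, alpha_j)/(alpha_j, alpha_j); the resulting 7x7 Cartan matrix is
[[2, 0, 0, -1, 0, 0, -1], [0, 2, -1, 0, 0, 0, 0], [0, -1, 2, -1, 0, 0, 0], [-1, 0, -1, 2, 0, 0, 0], [0, 0, 0, 0, 2, 0, -1], [0, 0, 0, 0, 0, 2, -1], [-1, 0, 0, 0, -1, -1, 2]].
All simple roots have the same length, so the diagram is simply laced. The associated Dynkin diagram is a chain of 5 nodes with a fork of two nodes at one end (D_7), so the type is D_7 (the algebra so(14)).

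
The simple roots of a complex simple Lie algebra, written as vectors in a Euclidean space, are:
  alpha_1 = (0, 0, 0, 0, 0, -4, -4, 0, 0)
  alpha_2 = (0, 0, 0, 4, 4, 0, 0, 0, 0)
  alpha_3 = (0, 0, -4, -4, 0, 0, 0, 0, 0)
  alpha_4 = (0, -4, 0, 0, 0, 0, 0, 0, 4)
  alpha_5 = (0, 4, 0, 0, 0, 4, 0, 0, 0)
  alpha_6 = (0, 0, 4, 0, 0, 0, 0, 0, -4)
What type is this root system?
A_6 (sl(7))

Compute the Cartan integers a_ij = 2(alpha_i, alpha_j)/(alpha_j, alpha_j); the resulting 6x6 Cartan matrix is
[[2, 0, 0, 0, -1, 0], [0, 2, -1, 0, 0, 0], [0, -1, 2, 0, 0, -1], [0, 0, 0, 2, -1, -1], [-1, 0, 0, -1, 2, 0], [0, 0, -1, -1, 0, 2]].
All simple roots have the same length, so the diagram is simply laced. The associated Dynkin diagram is a chain of 6 nodes with single edges (A_6), so the type is A_6 (the algebra sl(7)).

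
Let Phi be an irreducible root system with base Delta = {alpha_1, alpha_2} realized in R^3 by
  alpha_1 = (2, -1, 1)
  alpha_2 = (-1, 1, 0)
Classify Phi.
Compute the Cartan integers a_ij = 2(alpha_i, alpha_j)/(alpha_j, alpha_j); the resulting 2x2 Cartan matrix is
[[2, -3], [-1, 2]].
The roots have two lengths (squared-length ratio 3:1); the short ones are alpha_{2}. The associated Dynkin diagram is two nodes joined by a triple edge (G_2), so the type is G_2.

G_2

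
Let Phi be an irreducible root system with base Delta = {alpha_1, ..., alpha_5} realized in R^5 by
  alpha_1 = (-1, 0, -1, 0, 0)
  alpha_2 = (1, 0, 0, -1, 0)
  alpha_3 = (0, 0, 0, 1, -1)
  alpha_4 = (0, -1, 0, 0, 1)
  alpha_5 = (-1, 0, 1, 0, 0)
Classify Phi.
D_5

Compute the Cartan integers a_ij = 2(alpha_i, alpha_j)/(alpha_j, alpha_j); the resulting 5x5 Cartan matrix is
[[2, -1, 0, 0, 0], [-1, 2, -1, 0, -1], [0, -1, 2, -1, 0], [0, 0, -1, 2, 0], [0, -1, 0, 0, 2]].
All simple roots have the same length, so the diagram is simply laced. The associated Dynkin diagram is a chain of 3 nodes with a fork of two nodes at one end (D_5), so the type is D_5 (the algebra so(10)).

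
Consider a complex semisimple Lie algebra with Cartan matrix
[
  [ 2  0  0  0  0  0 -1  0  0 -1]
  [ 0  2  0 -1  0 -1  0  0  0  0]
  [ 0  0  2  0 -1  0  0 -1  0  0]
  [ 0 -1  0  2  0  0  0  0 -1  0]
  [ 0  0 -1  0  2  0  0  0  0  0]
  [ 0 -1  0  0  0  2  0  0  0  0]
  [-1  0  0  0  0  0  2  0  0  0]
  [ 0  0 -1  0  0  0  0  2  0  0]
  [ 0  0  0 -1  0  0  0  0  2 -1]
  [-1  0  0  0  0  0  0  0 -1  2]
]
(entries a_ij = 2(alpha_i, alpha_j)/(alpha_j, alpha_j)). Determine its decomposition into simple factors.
The diagram associated to this matrix has two connected components: the simple roots {alpha_3, alpha_5, alpha_8} form a chain of 3 nodes with single edges (A_3), and {alpha_1, alpha_2, alpha_4, alpha_6, alpha_7, alpha_9, alpha_10} form a chain of 7 nodes with single edges (A_7). A semisimple Lie algebra decomposes uniquely as the direct sum of simple ideals, one per connected component of its Dynkin diagram, so g ≅ A_3 ⊕ A_7 (dimension 15 + 63 = 78).

A_3 + A_7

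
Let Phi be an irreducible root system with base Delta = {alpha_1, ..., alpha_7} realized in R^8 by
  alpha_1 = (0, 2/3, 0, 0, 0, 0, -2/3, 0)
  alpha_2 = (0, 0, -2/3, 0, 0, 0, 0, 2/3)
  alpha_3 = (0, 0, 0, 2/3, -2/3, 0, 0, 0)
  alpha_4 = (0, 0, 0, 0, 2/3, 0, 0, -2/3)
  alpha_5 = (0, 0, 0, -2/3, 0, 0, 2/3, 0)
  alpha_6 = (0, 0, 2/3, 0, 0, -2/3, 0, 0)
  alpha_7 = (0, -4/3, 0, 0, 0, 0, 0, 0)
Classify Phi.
Compute the Cartan integers a_ij = 2(alpha_i, alpha_j)/(alpha_j, alpha_j); the resulting 7x7 Cartan matrix is
[[2, 0, 0, 0, -1, 0, -1], [0, 2, 0, -1, 0, -1, 0], [0, 0, 2, -1, -1, 0, 0], [0, -1, -1, 2, 0, 0, 0], [-1, 0, -1, 0, 2, 0, 0], [0, -1, 0, 0, 0, 2, 0], [-2, 0, 0, 0, 0, 0, 2]].
The roots have two lengths (squared-length ratio 2:1); the short ones are alpha_{1,2,3,4,5,6}. The associated Dynkin diagram is a chain of 7 nodes with a double edge at one end; the terminal node there is the unique long simple root (C_7), so the type is C_7 (the algebra sp(14)).

C_7 (sp(14))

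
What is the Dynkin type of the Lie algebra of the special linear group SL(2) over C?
A1

This is sl(2), which has dimension 2^2 - 1 = 3 and rank 2 - 1 = 1 (a Cartan subalgebra is the diagonal traceless matrices). In the classification of classical Lie algebras, the special linear algebra sl(n+1) has type A_n; here n = 1, so the Dynkin diagram is a chain of 1 nodes with single edges (A_1). Hence the type is A_1.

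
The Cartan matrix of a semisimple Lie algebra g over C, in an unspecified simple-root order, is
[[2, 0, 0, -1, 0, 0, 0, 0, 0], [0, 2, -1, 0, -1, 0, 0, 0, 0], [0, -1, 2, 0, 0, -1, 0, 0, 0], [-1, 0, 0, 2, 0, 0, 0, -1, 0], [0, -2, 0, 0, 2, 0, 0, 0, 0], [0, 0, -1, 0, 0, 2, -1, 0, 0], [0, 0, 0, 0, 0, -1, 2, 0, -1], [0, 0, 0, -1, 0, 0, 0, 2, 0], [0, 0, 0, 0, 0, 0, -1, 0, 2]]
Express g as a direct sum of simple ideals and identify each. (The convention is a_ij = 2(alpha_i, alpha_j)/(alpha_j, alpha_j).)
The diagram associated to this matrix has two connected components: the simple roots {alpha_1, alpha_4, alpha_8} form a chain of 3 nodes with single edges (A_3), and {alpha_2, alpha_3, alpha_5, alpha_6, alpha_7, alpha_9} form a chain of 6 nodes with a double edge at one end; the terminal node there is the unique long simple root (C_6). A semisimple Lie algebra decomposes uniquely as the direct sum of simple ideals, one per connected component of its Dynkin diagram, so g ≅ A_3 ⊕ C_6 (dimension 15 + 78 = 93).

type A_3 ⊕ type C_6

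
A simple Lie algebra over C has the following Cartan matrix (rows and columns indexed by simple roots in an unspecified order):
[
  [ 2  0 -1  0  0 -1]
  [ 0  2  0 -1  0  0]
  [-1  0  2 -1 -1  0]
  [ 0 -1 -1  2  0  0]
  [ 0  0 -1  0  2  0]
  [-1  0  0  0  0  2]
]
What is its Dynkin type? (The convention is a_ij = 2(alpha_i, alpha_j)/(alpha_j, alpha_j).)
type E_6

The matrix has rank 6 with 2's on the diagonal. Reading the off-diagonal entries as Dynkin edges (a single edge where a_ij = a_ji = -1; a double or triple edge where a_ij * a_ji = 2 or 3), the diagram is a chain of 5 nodes with one extra node attached to the third node from one end (E_6). One simple-root ordering that puts it in standard form is (alpha_2, alpha_5, alpha_4, alpha_3, alpha_1, alpha_6). So the algebra is type E_6.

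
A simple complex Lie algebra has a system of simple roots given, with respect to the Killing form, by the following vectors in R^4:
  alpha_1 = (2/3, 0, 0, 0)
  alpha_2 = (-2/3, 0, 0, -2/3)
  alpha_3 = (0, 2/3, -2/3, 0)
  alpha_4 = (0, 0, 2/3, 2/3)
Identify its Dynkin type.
Compute the Cartan integers a_ij = 2(alpha_i, alpha_j)/(alpha_j, alpha_j); the resulting 4x4 Cartan matrix is
[[2, -1, 0, 0], [-2, 2, 0, -1], [0, 0, 2, -1], [0, -1, -1, 2]].
The roots have two lengths (squared-length ratio 2:1); the short ones are alpha_{1}. The associated Dynkin diagram is a chain of 4 nodes with a double edge at one end; the terminal node there is the unique short simple root (B_4), so the type is B_4 (the algebra so(9)).

type B_4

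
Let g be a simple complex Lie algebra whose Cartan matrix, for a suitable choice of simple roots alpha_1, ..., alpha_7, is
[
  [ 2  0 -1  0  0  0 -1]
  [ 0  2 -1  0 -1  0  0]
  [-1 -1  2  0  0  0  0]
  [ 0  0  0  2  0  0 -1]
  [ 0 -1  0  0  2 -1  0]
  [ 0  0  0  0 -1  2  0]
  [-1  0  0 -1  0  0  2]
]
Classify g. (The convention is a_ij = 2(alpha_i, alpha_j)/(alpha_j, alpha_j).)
The matrix has rank 7 with 2's on the diagonal. Reading the off-diagonal entries as Dynkin edges (a single edge where a_ij = a_ji = -1; a double or triple edge where a_ij * a_ji = 2 or 3), the diagram is a chain of 7 nodes with single edges (A_7). One simple-root ordering that puts it in standard form is (alpha_4, alpha_7, alpha_1, alpha_3, alpha_2, alpha_5, alpha_6). So the algebra is type A_7, i.e. sl(8).

type A_7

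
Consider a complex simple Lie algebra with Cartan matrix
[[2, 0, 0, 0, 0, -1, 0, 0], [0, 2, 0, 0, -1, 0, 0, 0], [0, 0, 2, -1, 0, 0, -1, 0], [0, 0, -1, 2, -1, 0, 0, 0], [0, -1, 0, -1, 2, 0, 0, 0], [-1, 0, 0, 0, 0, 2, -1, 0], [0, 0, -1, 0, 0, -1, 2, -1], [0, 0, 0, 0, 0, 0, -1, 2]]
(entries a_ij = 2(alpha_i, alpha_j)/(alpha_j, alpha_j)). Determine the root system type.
The matrix has rank 8 with 2's on the diagonal. Reading the off-diagonal entries as Dynkin edges (a single edge where a_ij = a_ji = -1; a double or triple edge where a_ij * a_ji = 2 or 3), the diagram is a chain of 7 nodes with one extra node attached to the third node from one end (E_8). One simple-root ordering that puts it in standard form is (alpha_1, alpha_8, alpha_6, alpha_7, alpha_3, alpha_4, alpha_5, alpha_2). So the algebra is type E_8.

type E_8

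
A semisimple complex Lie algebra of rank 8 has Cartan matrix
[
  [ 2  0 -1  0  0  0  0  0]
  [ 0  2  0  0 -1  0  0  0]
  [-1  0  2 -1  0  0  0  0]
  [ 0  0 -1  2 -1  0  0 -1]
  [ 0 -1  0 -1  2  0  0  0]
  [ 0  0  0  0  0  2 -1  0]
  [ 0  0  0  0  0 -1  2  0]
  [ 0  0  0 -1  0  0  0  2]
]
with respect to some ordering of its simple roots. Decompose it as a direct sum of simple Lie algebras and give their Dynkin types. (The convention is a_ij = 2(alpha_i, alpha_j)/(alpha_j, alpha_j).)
A2 ⊕ E6

The diagram associated to this matrix has two connected components: the simple roots {alpha_6, alpha_7} form a chain of 2 nodes with single edges (A_2), and {alpha_1, alpha_2, alpha_3, alpha_4, alpha_5, alpha_8} form a chain of 5 nodes with one extra node attached to the third node from one end (E_6). A semisimple Lie algebra decomposes uniquely as the direct sum of simple ideals, one per connected component of its Dynkin diagram, so g ≅ A_2 ⊕ E_6 (dimension 8 + 78 = 86).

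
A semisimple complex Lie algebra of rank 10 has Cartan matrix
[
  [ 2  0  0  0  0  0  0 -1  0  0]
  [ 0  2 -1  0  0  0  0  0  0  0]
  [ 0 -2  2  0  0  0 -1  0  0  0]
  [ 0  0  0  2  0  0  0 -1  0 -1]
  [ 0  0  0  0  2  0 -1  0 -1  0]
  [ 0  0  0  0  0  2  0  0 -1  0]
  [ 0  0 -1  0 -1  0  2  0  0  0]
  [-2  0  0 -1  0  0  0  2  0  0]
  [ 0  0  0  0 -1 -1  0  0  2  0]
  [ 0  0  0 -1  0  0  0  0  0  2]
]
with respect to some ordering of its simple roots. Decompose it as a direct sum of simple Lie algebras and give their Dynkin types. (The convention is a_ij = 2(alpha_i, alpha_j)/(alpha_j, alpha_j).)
type B_4 ⊕ type B_6

The diagram associated to this matrix has two connected components: the simple roots {alpha_1, alpha_4, alpha_8, alpha_10} form a chain of 4 nodes with a double edge at one end; the terminal node there is the unique short simple root (B_4), and {alpha_2, alpha_3, alpha_5, alpha_6, alpha_7, alpha_9} form a chain of 6 nodes with a double edge at one end; the terminal node there is the unique short simple root (B_6). A semisimple Lie algebra decomposes uniquely as the direct sum of simple ideals, one per connected component of its Dynkin diagram, so g ≅ B_4 ⊕ B_6 (dimension 36 + 78 = 114).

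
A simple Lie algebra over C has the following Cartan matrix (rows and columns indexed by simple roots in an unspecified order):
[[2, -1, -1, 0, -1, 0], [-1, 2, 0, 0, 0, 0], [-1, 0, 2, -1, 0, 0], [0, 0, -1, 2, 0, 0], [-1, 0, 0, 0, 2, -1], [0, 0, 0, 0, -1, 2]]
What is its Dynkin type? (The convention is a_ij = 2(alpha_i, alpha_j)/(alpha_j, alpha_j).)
The matrix has rank 6 with 2's on the diagonal. Reading the off-diagonal entries as Dynkin edges (a single edge where a_ij = a_ji = -1; a double or triple edge where a_ij * a_ji = 2 or 3), the diagram is a chain of 5 nodes with one extra node attached to the third node from one end (E_6). One simple-root ordering that puts it in standard form is (alpha_4, alpha_2, alpha_3, alpha_1, alpha_5, alpha_6). So the algebra is type E_6.

E_6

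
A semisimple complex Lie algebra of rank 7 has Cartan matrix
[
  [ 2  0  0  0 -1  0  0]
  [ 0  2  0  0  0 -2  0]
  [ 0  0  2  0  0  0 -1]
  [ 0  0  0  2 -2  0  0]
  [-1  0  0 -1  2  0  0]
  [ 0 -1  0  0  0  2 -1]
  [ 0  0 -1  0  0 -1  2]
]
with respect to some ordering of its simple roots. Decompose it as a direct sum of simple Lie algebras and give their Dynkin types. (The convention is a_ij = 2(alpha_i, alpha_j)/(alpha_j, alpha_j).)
The diagram associated to this matrix has two connected components: the simple roots {alpha_1, alpha_4, alpha_5} form a chain of 3 nodes with a double edge at one end; the terminal node there is the unique long simple root (C_3), and {alpha_2, alpha_3, alpha_6, alpha_7} form a chain of 4 nodes with a double edge at one end; the terminal node there is the unique long simple root (C_4). A semisimple Lie algebra decomposes uniquely as the direct sum of simple ideals, one per connected component of its Dynkin diagram, so g ≅ C_3 ⊕ C_4 (dimension 21 + 36 = 57).

C_3 ⊕ C_4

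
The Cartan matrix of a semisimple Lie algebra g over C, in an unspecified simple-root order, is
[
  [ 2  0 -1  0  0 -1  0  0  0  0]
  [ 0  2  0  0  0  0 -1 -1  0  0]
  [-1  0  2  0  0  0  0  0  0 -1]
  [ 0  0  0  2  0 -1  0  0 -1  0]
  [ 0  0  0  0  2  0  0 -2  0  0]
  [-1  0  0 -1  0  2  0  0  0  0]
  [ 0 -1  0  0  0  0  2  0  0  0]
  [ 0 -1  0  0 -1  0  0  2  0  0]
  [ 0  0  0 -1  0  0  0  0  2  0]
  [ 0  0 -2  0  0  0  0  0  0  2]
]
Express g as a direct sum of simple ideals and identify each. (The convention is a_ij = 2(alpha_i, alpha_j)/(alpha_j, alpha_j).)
C4 ⊕ C6

The diagram associated to this matrix has two connected components: the simple roots {alpha_2, alpha_5, alpha_7, alpha_8} form a chain of 4 nodes with a double edge at one end; the terminal node there is the unique long simple root (C_4), and {alpha_1, alpha_3, alpha_4, alpha_6, alpha_9, alpha_10} form a chain of 6 nodes with a double edge at one end; the terminal node there is the unique long simple root (C_6). A semisimple Lie algebra decomposes uniquely as the direct sum of simple ideals, one per connected component of its Dynkin diagram, so g ≅ C_4 ⊕ C_6 (dimension 36 + 78 = 114).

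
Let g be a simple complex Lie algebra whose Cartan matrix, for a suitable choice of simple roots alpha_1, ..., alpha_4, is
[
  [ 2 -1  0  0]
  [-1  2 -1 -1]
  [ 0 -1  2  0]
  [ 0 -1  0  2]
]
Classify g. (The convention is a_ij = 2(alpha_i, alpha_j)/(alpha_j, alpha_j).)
D_4

The matrix has rank 4 with 2's on the diagonal. Reading the off-diagonal entries as Dynkin edges (a single edge where a_ij = a_ji = -1; a double or triple edge where a_ij * a_ji = 2 or 3), the diagram is a chain of 2 nodes with a fork of two nodes at one end (D_4). One simple-root ordering that puts it in standard form is (alpha_3, alpha_2, alpha_4, alpha_1). So the algebra is type D_4, i.e. so(8).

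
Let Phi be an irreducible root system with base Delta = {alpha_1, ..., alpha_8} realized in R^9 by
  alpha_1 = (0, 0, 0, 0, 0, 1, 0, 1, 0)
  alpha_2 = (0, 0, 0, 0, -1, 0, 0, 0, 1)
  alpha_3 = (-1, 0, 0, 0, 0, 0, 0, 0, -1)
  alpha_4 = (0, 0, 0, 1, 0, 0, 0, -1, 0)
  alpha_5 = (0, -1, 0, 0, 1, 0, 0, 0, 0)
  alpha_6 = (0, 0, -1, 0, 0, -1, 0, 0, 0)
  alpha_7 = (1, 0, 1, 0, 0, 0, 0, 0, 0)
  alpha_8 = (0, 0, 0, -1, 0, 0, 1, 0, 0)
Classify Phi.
type A_8

Compute the Cartan integers a_ij = 2(alpha_i, alpha_j)/(alpha_j, alpha_j); the resulting 8x8 Cartan matrix is
[[2, 0, 0, -1, 0, -1, 0, 0], [0, 2, -1, 0, -1, 0, 0, 0], [0, -1, 2, 0, 0, 0, -1, 0], [-1, 0, 0, 2, 0, 0, 0, -1], [0, -1, 0, 0, 2, 0, 0, 0], [-1, 0, 0, 0, 0, 2, -1, 0], [0, 0, -1, 0, 0, -1, 2, 0], [0, 0, 0, -1, 0, 0, 0, 2]].
All simple roots have the same length, so the diagram is simply laced. The associated Dynkin diagram is a chain of 8 nodes with single edges (A_8), so the type is A_8 (the algebra sl(9)).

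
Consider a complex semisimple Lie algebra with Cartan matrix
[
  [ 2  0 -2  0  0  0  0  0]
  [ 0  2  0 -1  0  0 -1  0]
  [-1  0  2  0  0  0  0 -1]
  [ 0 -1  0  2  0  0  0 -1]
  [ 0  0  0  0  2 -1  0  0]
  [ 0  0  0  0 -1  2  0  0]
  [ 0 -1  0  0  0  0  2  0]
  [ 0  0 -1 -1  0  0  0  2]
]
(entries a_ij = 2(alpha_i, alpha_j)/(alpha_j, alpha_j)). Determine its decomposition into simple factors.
A_2 (sl(3)) ⊕ C_6 (sp(12))

The diagram associated to this matrix has two connected components: the simple roots {alpha_5, alpha_6} form a chain of 2 nodes with single edges (A_2), and {alpha_1, alpha_2, alpha_3, alpha_4, alpha_7, alpha_8} form a chain of 6 nodes with a double edge at one end; the terminal node there is the unique long simple root (C_6). A semisimple Lie algebra decomposes uniquely as the direct sum of simple ideals, one per connected component of its Dynkin diagram, so g ≅ A_2 ⊕ C_6 (dimension 8 + 78 = 86).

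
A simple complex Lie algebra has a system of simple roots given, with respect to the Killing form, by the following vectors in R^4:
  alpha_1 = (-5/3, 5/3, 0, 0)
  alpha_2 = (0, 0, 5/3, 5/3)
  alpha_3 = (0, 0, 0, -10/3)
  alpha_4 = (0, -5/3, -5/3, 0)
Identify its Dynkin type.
type C_4

Compute the Cartan integers a_ij = 2(alpha_i, alpha_j)/(alpha_j, alpha_j); the resulting 4x4 Cartan matrix is
[[2, 0, 0, -1], [0, 2, -1, -1], [0, -2, 2, 0], [-1, -1, 0, 2]].
The roots have two lengths (squared-length ratio 2:1); the short ones are alpha_{1,2,4}. The associated Dynkin diagram is a chain of 4 nodes with a double edge at one end; the terminal node there is the unique long simple root (C_4), so the type is C_4 (the algebra sp(8)).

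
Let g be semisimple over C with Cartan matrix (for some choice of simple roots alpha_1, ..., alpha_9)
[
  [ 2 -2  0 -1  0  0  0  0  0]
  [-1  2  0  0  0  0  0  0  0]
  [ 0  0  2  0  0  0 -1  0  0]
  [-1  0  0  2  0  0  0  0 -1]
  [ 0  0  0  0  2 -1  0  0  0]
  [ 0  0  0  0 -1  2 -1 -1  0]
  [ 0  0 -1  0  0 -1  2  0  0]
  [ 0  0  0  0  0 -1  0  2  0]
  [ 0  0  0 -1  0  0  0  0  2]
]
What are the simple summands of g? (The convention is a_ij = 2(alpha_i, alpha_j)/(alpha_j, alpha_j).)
The diagram associated to this matrix has two connected components: the simple roots {alpha_1, alpha_2, alpha_4, alpha_9} form a chain of 4 nodes with a double edge at one end; the terminal node there is the unique short simple root (B_4), and {alpha_3, alpha_5, alpha_6, alpha_7, alpha_8} form a chain of 3 nodes with a fork of two nodes at one end (D_5). A semisimple Lie algebra decomposes uniquely as the direct sum of simple ideals, one per connected component of its Dynkin diagram, so g ≅ B_4 ⊕ D_5 (dimension 36 + 45 = 81).

B_4 (so(9)) ⊕ D_5 (so(10))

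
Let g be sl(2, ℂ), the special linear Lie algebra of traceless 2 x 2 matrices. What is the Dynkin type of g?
A1

This is sl(2), which has dimension 2^2 - 1 = 3 and rank 2 - 1 = 1 (a Cartan subalgebra is the diagonal traceless matrices). In the classification of classical Lie algebras, the special linear algebra sl(n+1) has type A_n; here n = 1, so the Dynkin diagram is a chain of 1 nodes with single edges (A_1). Hence the type is A_1.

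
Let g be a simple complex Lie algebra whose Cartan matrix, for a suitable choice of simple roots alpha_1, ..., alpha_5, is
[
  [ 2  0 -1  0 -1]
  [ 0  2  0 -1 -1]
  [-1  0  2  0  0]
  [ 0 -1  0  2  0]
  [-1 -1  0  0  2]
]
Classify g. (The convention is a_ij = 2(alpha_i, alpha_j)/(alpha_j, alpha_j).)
A_5

The matrix has rank 5 with 2's on the diagonal. Reading the off-diagonal entries as Dynkin edges (a single edge where a_ij = a_ji = -1; a double or triple edge where a_ij * a_ji = 2 or 3), the diagram is a chain of 5 nodes with single edges (A_5). One simple-root ordering that puts it in standard form is (alpha_4, alpha_2, alpha_5, alpha_1, alpha_3). So the algebra is type A_5, i.e. sl(6).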